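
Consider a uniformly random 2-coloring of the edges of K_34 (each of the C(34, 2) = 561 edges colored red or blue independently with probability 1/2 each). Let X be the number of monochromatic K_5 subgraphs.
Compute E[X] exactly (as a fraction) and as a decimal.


Let X = Σ_S X_S over the C(34, 5) = 278256 subsets S of size 5, where X_S = 1 if the K_5 on S is monochromatic.
For a fixed S, the K_5 on S has C(5, 2) = 10 edges. P[all 10 edges red] = (1/2)^10, and likewise for blue, so P[monochromatic] = 2·(1/2)^10 = 2^{1 − 10} = 1/512.
Summing: E[X] = C(34, 5) · 2^{1 − 10} = 278256 · 1/512 = 17391/32.
Numerically: E[X] ≈ 543.468750.

E[X] = C(34,5)·2^(1−C(5,2)) = 17391/32 ≈ 543.468750.


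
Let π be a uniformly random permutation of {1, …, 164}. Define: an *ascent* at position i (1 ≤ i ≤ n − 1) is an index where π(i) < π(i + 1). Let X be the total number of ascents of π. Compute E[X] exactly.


Write X = Σ X_I over i = 1, …, 163, with X_I the indicator of one ascent.
There are 163 indicators.
For each fixed i, the pair (π(i), π(i+1)) is a uniformly random ordered pair of distinct values from {1, …, 164}; by symmetry P[π(i) < π(i+1)] = 1/2.
By linearity: E[X] = 163 · (1/2) = (164 − 1) · (1/2) = 163/2 ≈ 81.500000.

E[X] = 163/2 = 81.500000.


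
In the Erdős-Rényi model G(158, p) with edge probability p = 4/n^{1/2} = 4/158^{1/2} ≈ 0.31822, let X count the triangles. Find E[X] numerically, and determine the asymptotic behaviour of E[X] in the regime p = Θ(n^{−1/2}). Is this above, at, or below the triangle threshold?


Number of potential triangles: C(158, 3) = 644956.
Each occurs with probability p³ ≈ (0.31822)³ ≈ 3.2225105e-02.
By linearity: E[X] = C(158, 3)·p³ ≈ 644956 · 3.2225105e-02 ≈ 20783.77494.
Since α = 1/2 < 1, p = c/n^{1/2} ≫ 1/n is above the triangle threshold p ~ 1/n. Asymptotically E[X] ~ (c³/6)·n^{3(1−α)} = (4³/6)·n^{1.5} → ∞; triangles are abundant w.h.p.

E[X] ≈ 20783.77494; in regime p = Θ(1/n^{1/2}) E[X] diverges (above the triangle threshold p ~ 1/n).


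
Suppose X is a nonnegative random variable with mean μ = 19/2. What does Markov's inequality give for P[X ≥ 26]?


μ = E[X] = 19/2, a = 26.
Markov: P[X ≥ 26] ≤ μ/a = (19/2)/26 = 19/52.
Numerically: ≈ 0.36538.
(Since a = 26 > μ = 9.50000, the bound 19/52 is < 1 and informative.)

P[X ≥ 26] ≤ 19/52 ≈ 0.36538.


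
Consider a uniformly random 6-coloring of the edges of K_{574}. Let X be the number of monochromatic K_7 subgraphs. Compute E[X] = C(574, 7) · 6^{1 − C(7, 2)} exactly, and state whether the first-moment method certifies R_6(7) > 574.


E[X] = C(574, 7) · 6^{1 − 21} = 3926481655188664 · 6^{−20} = 3926481655188664/3656158440062976.
As a reduced fraction: E[X] = 490810206898583/457019805007872 ≈ 1.07394.
Is E[X] < 1? NO.
Since E[X] ≥ 1, the first-moment bound is inconclusive at n = 574; it does NOT by itself certify R_6(7) > 574.

E[X] = 490810206898583/457019805007872 ≈ 1.07394; E[X] ≥ 1; first-moment method inconclusive here.


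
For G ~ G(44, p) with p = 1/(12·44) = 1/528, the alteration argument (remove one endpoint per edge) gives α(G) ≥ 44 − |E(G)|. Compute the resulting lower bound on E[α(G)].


E[|E(G)|] = C(44, 2)·p = 946 · (1/528) = 43/24.
E[α(G)] ≥ n − E[|E(G)|] = 44 − 43/24 = 1013/24.
Numerically: ≈ 42.2083.
(This is only a lower bound; the true E[α(G)] may be larger.)

E[α(G)] ≥ 1013/24 ≈ 42.2083.


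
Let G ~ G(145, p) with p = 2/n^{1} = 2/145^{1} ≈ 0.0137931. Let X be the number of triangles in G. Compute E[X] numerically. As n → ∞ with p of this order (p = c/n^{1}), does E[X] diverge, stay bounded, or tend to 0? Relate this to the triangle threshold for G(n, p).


Number of potential triangles: C(145, 3) = 497640.
Each occurs with probability p³ ≈ (0.0137931)³ ≈ 2.62413383e-06.
By linearity: E[X] = C(145, 3)·p³ ≈ 497640 · 2.62413383e-06 ≈ 1.305874.
Here α = 1, so p = 2/n is exactly at the triangle threshold p ~ 1/n. Asymptotically E[X] → c³/6 = 2³/6 = 4/3 ≈ 1.333333, a bounded constant. In this regime the triangle count is asymptotically Poisson(c³/6).

E[X] ≈ 1.305874; in regime p = Θ(1/n^{1}) E[X] stays bounded (at the triangle threshold p ~ 1/n).


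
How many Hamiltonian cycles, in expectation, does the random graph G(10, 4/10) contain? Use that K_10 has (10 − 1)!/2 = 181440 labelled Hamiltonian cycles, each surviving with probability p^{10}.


K_10 has (10 − 1)!/2 = 181440 labelled Hamiltonian cycles.
For each such Hamiltonian cycle H, let X_H = 1 if all 10 edges of H are present in G. Then P[X_H = 1] = p^{10} = (2/5)^{10} = 1024/9765625.
By linearity: E[X] = Σ_H E[X_H] = 181440 · p^{10} = 181440 · 1024/9765625 = 37158912/1953125.
Numerically: E[X] ≈ 19.0254.

E[X] = 181440 · (2/5)^{10} = 37158912/1953125 ≈ 19.0254.


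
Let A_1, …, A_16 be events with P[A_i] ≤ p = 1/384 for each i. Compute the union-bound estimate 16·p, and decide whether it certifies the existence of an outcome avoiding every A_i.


Union bound: P[∪_{i=1}^{16} A_i] ≤ Σ_i P[A_i] ≤ 16·p = 16·(1/384) = 1/24.
Numerically: 1/24 ≈ 0.04167.
Is 1/24 < 1? YES.
Since P[∪ A_i] ≤ 1/24 < 1, the complement has P[∩ A_i^c] ≥ 1 − 1/24 = 23/24 > 0, so some outcome avoids every A_i.

16·p = 1/24 ≈ 0.04167; existence CERTIFIED by the union bound.


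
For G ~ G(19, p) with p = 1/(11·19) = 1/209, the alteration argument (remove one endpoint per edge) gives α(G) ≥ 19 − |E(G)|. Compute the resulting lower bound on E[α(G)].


E[|E(G)|] = C(19, 2)·p = 171 · (1/209) = 9/11.
E[α(G)] ≥ n − E[|E(G)|] = 19 − 9/11 = 200/11.
Numerically: ≈ 18.18182.
(This is only a lower bound; the true E[α(G)] may be larger.)

E[α(G)] ≥ 200/11 ≈ 18.18182.


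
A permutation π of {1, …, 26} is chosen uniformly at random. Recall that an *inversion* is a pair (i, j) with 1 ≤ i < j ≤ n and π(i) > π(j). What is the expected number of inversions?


Write X = Σ X_I over the C(26, 2) = 325 pairs i < j, with X_I the indicator of one inversion.
There are 325 indicators.
For each fixed pair i < j, the values π(i) and π(j) are two distinct elements of {1, …, 26} in uniformly random order; by symmetry P[π(i) > π(j)] = 1/2.
By linearity: E[X] = 325 · (1/2) = C(26, 2) · (1/2) = 325/2 = 325/2 ≈ 162.500.

E[X] = 325/2 = 162.500.


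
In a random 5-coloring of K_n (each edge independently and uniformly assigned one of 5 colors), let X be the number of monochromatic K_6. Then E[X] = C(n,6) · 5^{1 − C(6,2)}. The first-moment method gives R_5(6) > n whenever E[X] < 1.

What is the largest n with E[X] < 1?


We need C(n, 6) · 5^{1 − 15} < 1, i.e. C(n, 6) < 5^{15 − 1} = 6103515625.
Check values of n near the boundary:
  n = 129: C(129, 6) = 5688177600; 5688177600 < 6103515625? YES
  n = 130: C(130, 6) = 5963412000; 5963412000 < 6103515625? YES
  n = 131: C(131, 6) = 6249655776; 6249655776 < 6103515625? NO
  n = 132: C(132, 6) = 6547258432; 6547258432 < 6103515625? NO
  n = 133: C(133, 6) = 6856577728; 6856577728 < 6103515625? NO
The largest n with C(n, 6) < 6103515625 is n = 130 (where E[X] = 47707296/48828125 ≈ 0.9770). Hence R_5(6) > 130, i.e. R_5(6) ≥ 131.

Largest n = 130; hence R_5(6) > 130.


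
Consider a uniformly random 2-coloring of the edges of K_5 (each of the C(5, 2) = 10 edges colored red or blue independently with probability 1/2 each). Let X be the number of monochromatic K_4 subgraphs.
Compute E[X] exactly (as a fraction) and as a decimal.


Let X = Σ_S X_S over the C(5, 4) = 5 subsets S of size 4, where X_S = 1 if the K_4 on S is monochromatic.
For a fixed S, the K_4 on S has C(4, 2) = 6 edges. P[all 6 edges red] = (1/2)^6, and likewise for blue, so P[monochromatic] = 2·(1/2)^6 = 2^{1 − 6} = 1/32.
By linearity: E[X] = C(5, 4) · 2^{1 − 6} = 5 · 1/32 = 5/32.
Numerically: E[X] ≈ 0.156250.

E[X] = C(5,4)·2^(1−C(4,2)) = 5/32 ≈ 0.156250.


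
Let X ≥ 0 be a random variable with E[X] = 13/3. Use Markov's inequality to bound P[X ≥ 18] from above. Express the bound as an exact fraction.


μ = E[X] = 13/3, a = 18.
Markov: P[X ≥ 18] ≤ μ/a = (13/3)/18 = 13/54.
Numerically: ≈ 0.240741.
(Since a = 18 > μ = 4.333333, the bound 13/54 is < 1 and informative.)

P[X ≥ 18] ≤ 13/54 ≈ 0.240741.


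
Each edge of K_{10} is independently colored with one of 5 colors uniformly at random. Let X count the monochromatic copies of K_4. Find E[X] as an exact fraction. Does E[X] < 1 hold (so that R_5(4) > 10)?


E[X] = C(10, 4) · 5^{1 − 6} = 210 · 5^{−5} = 210/3125.
As a reduced fraction: E[X] = 42/625 ≈ 0.067.
Is E[X] < 1? YES.
Since E[X] < 1, there exists a 5-coloring of K_{10} with no monochromatic K_4; hence R_5(4) > 10.

E[X] = 42/625 ≈ 0.067; E[X] < 1, so R_5(4) > 10.


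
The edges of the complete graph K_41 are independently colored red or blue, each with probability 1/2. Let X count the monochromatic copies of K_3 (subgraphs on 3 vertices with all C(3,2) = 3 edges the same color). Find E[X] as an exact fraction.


Let X = Σ_S X_S over the C(41, 3) = 10660 subsets S of size 3, where X_S = 1 if the K_3 on S is monochromatic.
For a fixed S, the K_3 on S has C(3, 2) = 3 edges. P[all 3 edges red] = (1/2)^3, and likewise for blue, so P[monochromatic] = 2·(1/2)^3 = 2^{1 − 3} = 1/4.
Summing: E[X] = C(41, 3) · 2^{1 − 3} = 10660 · 1/4 = 2665.
Numerically: E[X] ≈ 2665.00000.

E[X] = C(41,3)·2^(1−C(3,2)) = 2665 ≈ 2665.00000.


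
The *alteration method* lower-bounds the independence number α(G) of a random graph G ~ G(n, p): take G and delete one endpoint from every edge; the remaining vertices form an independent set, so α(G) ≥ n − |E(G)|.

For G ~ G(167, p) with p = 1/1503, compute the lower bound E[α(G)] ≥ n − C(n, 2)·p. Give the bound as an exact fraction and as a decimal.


E[|E(G)|] = C(167, 2)·p = 13861 · (1/1503) = 83/9.
E[α(G)] ≥ n − E[|E(G)|] = 167 − 83/9 = 1420/9.
Numerically: ≈ 157.778.
(This is only a lower bound; the true E[α(G)] may be larger.)

E[α(G)] ≥ 1420/9 ≈ 157.778.


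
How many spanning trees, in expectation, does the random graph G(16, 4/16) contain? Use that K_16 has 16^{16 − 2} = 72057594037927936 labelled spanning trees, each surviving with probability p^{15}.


K_16 has 16^{16 − 2} = 72057594037927936 labelled spanning trees.
For each such spanning tree H, let X_H = 1 if all 15 edges of H are present in G. Then P[X_H = 1] = p^{15} = (1/4)^{15} = 1/1073741824.
Summing the indicators: E[X] = Σ_H E[X_H] = 72057594037927936 · p^{15} = 72057594037927936 · 1/1073741824 = 67108864.
Numerically: E[X] ≈ 6.7109e+07.

E[X] = 72057594037927936 · (1/4)^{15} = 67108864 ≈ 6.7109e+07.


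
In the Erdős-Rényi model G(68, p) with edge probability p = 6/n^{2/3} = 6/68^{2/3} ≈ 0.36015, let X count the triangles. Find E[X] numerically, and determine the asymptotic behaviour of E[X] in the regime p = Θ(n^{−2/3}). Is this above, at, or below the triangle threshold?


Number of potential triangles: C(68, 3) = 50116.
Each occurs with probability p³ ≈ (0.36015)³ ≈ 4.6712803e-02.
By linearity: E[X] = C(68, 3)·p³ ≈ 50116 · 4.6712803e-02 ≈ 2341.05882.
Since α = 2/3 < 1, p = c/n^{2/3} ≫ 1/n is above the triangle threshold p ~ 1/n. Asymptotically E[X] ~ (c³/6)·n^{3(1−α)} = (6³/6)·n^{1} → ∞; triangles are abundant w.h.p.

E[X] ≈ 2341.05882; in regime p = Θ(1/n^{2/3}) E[X] diverges (above the triangle threshold p ~ 1/n).


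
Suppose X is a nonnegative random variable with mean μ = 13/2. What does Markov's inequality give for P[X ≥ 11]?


μ = E[X] = 13/2, a = 11.
Markov: P[X ≥ 11] ≤ μ/a = (13/2)/11 = 13/22.
Numerically: ≈ 0.590909.
(Since a = 11 > μ = 6.500000, the bound 13/22 is < 1 and informative.)

P[X ≥ 11] ≤ 13/22 ≈ 0.590909.


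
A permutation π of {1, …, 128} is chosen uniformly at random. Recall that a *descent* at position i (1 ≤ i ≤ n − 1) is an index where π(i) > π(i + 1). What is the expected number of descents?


Write X = Σ X_I over i = 1, …, 127, with X_I the indicator of one descent.
There are 127 indicators.
For each fixed i, the pair (π(i), π(i+1)) is a uniformly random ordered pair of distinct values from {1, …, 128}; by symmetry P[π(i) > π(i+1)] = 1/2.
By linearity: E[X] = 127 · (1/2) = (128 − 1) · (1/2) = 127/2 ≈ 63.500.

E[X] = 127/2 = 63.500.


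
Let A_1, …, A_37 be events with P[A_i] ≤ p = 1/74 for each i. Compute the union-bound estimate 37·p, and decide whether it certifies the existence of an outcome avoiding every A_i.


Union bound: P[∪_{i=1}^{37} A_i] ≤ Σ_i P[A_i] ≤ 37·p = 37·(1/74) = 1/2.
Numerically: 1/2 ≈ 0.500000.
Is 1/2 < 1? YES.
Since P[∪ A_i] ≤ 1/2 < 1, the complement has P[∩ A_i^c] ≥ 1 − 1/2 = 1/2 > 0, so some outcome avoids every A_i.

37·p = 1/2 ≈ 0.500000; existence CERTIFIED by the union bound.


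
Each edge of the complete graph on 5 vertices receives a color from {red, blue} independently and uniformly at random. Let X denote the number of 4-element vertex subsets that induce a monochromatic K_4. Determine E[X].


Let X = Σ_S X_S over the C(5, 4) = 5 subsets S of size 4, where X_S = 1 if the K_4 on S is monochromatic.
For a fixed S, the K_4 on S has C(4, 2) = 6 edges. P[all 6 edges red] = (1/2)^6, and likewise for blue, so P[monochromatic] = 2·(1/2)^6 = 2^{1 − 6} = 1/32.
Summing: E[X] = C(5, 4) · 2^{1 − 6} = 5 · 1/32 = 5/32.
Numerically: E[X] ≈ 0.1562.

E[X] = C(5,4)·2^(1−C(4,2)) = 5/32 ≈ 0.1562.


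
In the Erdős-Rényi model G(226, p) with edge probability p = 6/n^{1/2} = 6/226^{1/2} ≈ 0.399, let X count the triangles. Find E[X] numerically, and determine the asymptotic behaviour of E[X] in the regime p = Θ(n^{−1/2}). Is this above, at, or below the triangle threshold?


Number of potential triangles: C(226, 3) = 1898400.
Each occurs with probability p³ ≈ (0.399)³ ≈ 6.35757e-02.
By linearity: E[X] = C(226, 3)·p³ ≈ 1898400 · 6.35757e-02 ≈ 120692.093.
Since α = 1/2 < 1, p = c/n^{1/2} ≫ 1/n is above the triangle threshold p ~ 1/n. Asymptotically E[X] ~ (c³/6)·n^{3(1−α)} = (6³/6)·n^{1.5} → ∞; triangles are abundant w.h.p.

E[X] ≈ 120692.093; in regime p = Θ(1/n^{1/2}) E[X] diverges (above the triangle threshold p ~ 1/n).


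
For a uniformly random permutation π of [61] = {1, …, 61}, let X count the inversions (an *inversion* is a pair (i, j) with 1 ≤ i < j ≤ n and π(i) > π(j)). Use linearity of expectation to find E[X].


Write X = Σ X_I over the C(61, 2) = 1830 pairs i < j, with X_I the indicator of one inversion.
There are 1830 indicators.
For each fixed pair i < j, the values π(i) and π(j) are two distinct elements of {1, …, 61} in uniformly random order; by symmetry P[π(i) > π(j)] = 1/2.
By linearity: E[X] = 1830 · (1/2) = C(61, 2) · (1/2) = 1830/2 = 915 ≈ 915.0000.

E[X] = 915 = 915.0000.


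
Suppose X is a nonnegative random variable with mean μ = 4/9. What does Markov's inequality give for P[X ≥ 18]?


μ = E[X] = 4/9, a = 18.
Markov: P[X ≥ 18] ≤ μ/a = (4/9)/18 = 2/81.
Numerically: ≈ 0.024691.
(Since a = 18 > μ = 0.444444, the bound 2/81 is < 1 and informative.)

P[X ≥ 18] ≤ 2/81 ≈ 0.024691.


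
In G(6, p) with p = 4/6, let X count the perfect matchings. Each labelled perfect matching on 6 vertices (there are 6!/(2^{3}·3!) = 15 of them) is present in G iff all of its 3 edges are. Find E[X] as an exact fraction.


K_6 has 6!/(2^{3}·3!) = 15 labelled perfect matchings.
For each such perfect matching H, let X_H = 1 if all 3 edges of H are present in G. Then P[X_H = 1] = p^{3} = (2/3)^{3} = 8/27.
By linearity: E[X] = Σ_H E[X_H] = 15 · p^{3} = 15 · 8/27 = 40/9.
Numerically: E[X] ≈ 4.444.

E[X] = 15 · (2/3)^{3} = 40/9 ≈ 4.444.


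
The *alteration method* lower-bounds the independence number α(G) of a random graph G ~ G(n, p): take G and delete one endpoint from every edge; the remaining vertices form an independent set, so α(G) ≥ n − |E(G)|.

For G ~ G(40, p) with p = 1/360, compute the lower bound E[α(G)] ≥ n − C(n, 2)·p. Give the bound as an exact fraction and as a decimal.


E[|E(G)|] = C(40, 2)·p = 780 · (1/360) = 13/6.
E[α(G)] ≥ n − E[|E(G)|] = 40 − 13/6 = 227/6.
Numerically: ≈ 37.833.
(This is only a lower bound; the true E[α(G)] may be larger.)

E[α(G)] ≥ 227/6 ≈ 37.833.


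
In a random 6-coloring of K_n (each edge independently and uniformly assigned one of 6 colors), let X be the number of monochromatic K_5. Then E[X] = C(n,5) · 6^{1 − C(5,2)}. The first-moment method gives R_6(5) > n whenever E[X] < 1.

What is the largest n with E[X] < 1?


We need C(n, 5) · 6^{1 − 10} < 1, i.e. C(n, 5) < 6^{10 − 1} = 10077696.
Check values of n near the boundary:
  n = 66: C(66, 5) = 8936928; 8936928 < 10077696? YES
  n = 67: C(67, 5) = 9657648; 9657648 < 10077696? YES
  n = 68: C(68, 5) = 10424128; 10424128 < 10077696? NO
  n = 69: C(69, 5) = 11238513; 11238513 < 10077696? NO
  n = 70: C(70, 5) = 12103014; 12103014 < 10077696? NO
The largest n with C(n, 5) < 10077696 is n = 67 (where E[X] = 67067/69984 ≈ 0.95832). Hence R_6(5) > 67, i.e. R_6(5) ≥ 68.

Largest n = 67; hence R_6(5) > 67.


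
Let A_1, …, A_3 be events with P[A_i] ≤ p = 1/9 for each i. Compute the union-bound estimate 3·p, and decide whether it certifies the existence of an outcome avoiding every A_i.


Union bound: P[∪_{i=1}^{3} A_i] ≤ Σ_i P[A_i] ≤ 3·p = 3·(1/9) = 1/3.
Numerically: 1/3 ≈ 0.333333.
Is 1/3 < 1? YES.
Since P[∪ A_i] ≤ 1/3 < 1, the complement has P[∩ A_i^c] ≥ 1 − 1/3 = 2/3 > 0, so some outcome avoids every A_i.

3·p = 1/3 ≈ 0.333333; existence CERTIFIED by the union bound.


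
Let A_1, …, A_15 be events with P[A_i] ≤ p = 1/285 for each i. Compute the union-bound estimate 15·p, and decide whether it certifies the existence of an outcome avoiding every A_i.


Union bound: P[∪_{i=1}^{15} A_i] ≤ Σ_i P[A_i] ≤ 15·p = 15·(1/285) = 1/19.
Numerically: 1/19 ≈ 0.0526.
Is 1/19 < 1? YES.
Since P[∪ A_i] ≤ 1/19 < 1, the complement has P[∩ A_i^c] ≥ 1 − 1/19 = 18/19 > 0, so some outcome avoids every A_i.

15·p = 1/19 ≈ 0.0526; existence CERTIFIED by the union bound.


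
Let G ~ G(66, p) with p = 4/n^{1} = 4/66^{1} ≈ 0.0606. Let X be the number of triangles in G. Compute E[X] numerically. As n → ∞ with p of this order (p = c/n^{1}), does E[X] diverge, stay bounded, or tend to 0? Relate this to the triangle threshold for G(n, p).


Number of potential triangles: C(66, 3) = 45760.
Each occurs with probability p³ ≈ (0.0606)³ ≈ 2.22612e-04.
By linearity: E[X] = C(66, 3)·p³ ≈ 45760 · 2.22612e-04 ≈ 10.187.
Here α = 1, so p = 4/n is exactly at the triangle threshold p ~ 1/n. Asymptotically E[X] → c³/6 = 4³/6 = 32/3 ≈ 10.667, a bounded constant. In this regime the triangle count is asymptotically Poisson(c³/6).

E[X] ≈ 10.187; in regime p = Θ(1/n^{1}) E[X] stays bounded (at the triangle threshold p ~ 1/n).


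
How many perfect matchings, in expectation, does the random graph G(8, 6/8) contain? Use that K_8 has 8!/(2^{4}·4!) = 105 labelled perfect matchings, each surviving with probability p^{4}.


K_8 has 8!/(2^{4}·4!) = 105 labelled perfect matchings.
For each such perfect matching H, let X_H = 1 if all 4 edges of H are present in G. Then P[X_H = 1] = p^{4} = (3/4)^{4} = 81/256.
By linearity of expectation: E[X] = Σ_H E[X_H] = 105 · p^{4} = 105 · 81/256 = 8505/256.
Numerically: E[X] ≈ 33.22.

E[X] = 105 · (3/4)^{4} = 8505/256 ≈ 33.22.


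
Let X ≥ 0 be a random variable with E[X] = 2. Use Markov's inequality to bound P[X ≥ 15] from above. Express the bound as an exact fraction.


μ = E[X] = 2, a = 15.
Markov: P[X ≥ 15] ≤ μ/a = (2)/15 = 2/15.
Numerically: ≈ 0.1333.
(Since a = 15 > μ = 2.0000, the bound 2/15 is < 1 and informative.)

P[X ≥ 15] ≤ 2/15 ≈ 0.1333.


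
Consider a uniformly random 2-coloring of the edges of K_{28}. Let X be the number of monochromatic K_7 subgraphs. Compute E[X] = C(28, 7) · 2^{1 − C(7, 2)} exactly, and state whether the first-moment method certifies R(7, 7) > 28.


E[X] = C(28, 7) · 2^{1 − 21} = 1184040 · 2^{−20} = 1184040/1048576.
As a reduced fraction: E[X] = 148005/131072 ≈ 1.1292.
Is E[X] < 1? NO.
Since E[X] ≥ 1, the first-moment bound is inconclusive at n = 28; it does NOT by itself certify R(7, 7) > 28.

E[X] = 148005/131072 ≈ 1.1292; E[X] ≥ 1; first-moment method inconclusive here.


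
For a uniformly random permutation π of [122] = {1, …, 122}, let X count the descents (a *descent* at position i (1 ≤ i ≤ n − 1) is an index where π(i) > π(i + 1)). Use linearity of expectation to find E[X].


Write X = Σ X_I over i = 1, …, 121, with X_I the indicator of one descent.
There are 121 indicators.
For each fixed i, the pair (π(i), π(i+1)) is a uniformly random ordered pair of distinct values from {1, …, 122}; by symmetry P[π(i) > π(i+1)] = 1/2.
By linearity: E[X] = 121 · (1/2) = (122 − 1) · (1/2) = 121/2 ≈ 60.5000.

E[X] = 121/2 = 60.5000.


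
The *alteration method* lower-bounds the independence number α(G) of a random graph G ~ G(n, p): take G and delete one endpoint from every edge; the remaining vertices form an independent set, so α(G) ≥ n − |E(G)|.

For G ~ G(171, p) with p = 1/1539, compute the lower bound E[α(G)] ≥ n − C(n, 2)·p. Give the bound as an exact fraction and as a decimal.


E[|E(G)|] = C(171, 2)·p = 14535 · (1/1539) = 85/9.
E[α(G)] ≥ n − E[|E(G)|] = 171 − 85/9 = 1454/9.
Numerically: ≈ 161.556.
(This is only a lower bound; the true E[α(G)] may be larger.)

E[α(G)] ≥ 1454/9 ≈ 161.556.


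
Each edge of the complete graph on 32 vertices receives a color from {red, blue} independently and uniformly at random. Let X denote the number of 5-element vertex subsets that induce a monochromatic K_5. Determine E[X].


Let X = Σ_S X_S over the C(32, 5) = 201376 subsets S of size 5, where X_S = 1 if the K_5 on S is monochromatic.
For a fixed S, the K_5 on S has C(5, 2) = 10 edges. P[all 10 edges red] = (1/2)^10, and likewise for blue, so P[monochromatic] = 2·(1/2)^10 = 2^{1 − 10} = 1/512.
Summing: E[X] = C(32, 5) · 2^{1 − 10} = 201376 · 1/512 = 6293/16.
Numerically: E[X] ≈ 393.312500.

E[X] = C(32,5)·2^(1−C(5,2)) = 6293/16 ≈ 393.312500.


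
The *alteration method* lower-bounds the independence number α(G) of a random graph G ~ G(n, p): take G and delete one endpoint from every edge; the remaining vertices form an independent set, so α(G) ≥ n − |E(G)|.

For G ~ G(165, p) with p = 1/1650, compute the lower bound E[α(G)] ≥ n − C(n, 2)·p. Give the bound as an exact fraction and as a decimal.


E[|E(G)|] = C(165, 2)·p = 13530 · (1/1650) = 41/5.
E[α(G)] ≥ n − E[|E(G)|] = 165 − 41/5 = 784/5.
Numerically: ≈ 156.8000.
(This is only a lower bound; the true E[α(G)] may be larger.)

E[α(G)] ≥ 784/5 ≈ 156.8000.


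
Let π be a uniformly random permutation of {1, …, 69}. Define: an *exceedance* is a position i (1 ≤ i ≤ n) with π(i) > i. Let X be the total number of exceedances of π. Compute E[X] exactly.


Write X = Σ_{i=1}^{69} X_i, where X_i = 1_{π(i) > i}.
For each fixed i, π(i) is uniform over {1, …, 69} (marginal of a uniform permutation), so P[π(i) > i] = (n − i)/n. Summing: Σ_{i=1}^{69} (n − i)/n = (0 + 1 + … + 68)/69 = 69(69 − 1)/(2·69) = (69 − 1)/2.
Hence E[X] = Σ_{i=1}^{69} (69 − i)/69 = 34 ≈ 34.0000.

E[X] = 34 = 34.0000.


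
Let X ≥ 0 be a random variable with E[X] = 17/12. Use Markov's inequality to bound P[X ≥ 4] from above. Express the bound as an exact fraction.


μ = E[X] = 17/12, a = 4.
Markov: P[X ≥ 4] ≤ μ/a = (17/12)/4 = 17/48.
Numerically: ≈ 0.35417.
(Since a = 4 > μ = 1.41667, the bound 17/48 is < 1 and informative.)

P[X ≥ 4] ≤ 17/48 ≈ 0.35417.


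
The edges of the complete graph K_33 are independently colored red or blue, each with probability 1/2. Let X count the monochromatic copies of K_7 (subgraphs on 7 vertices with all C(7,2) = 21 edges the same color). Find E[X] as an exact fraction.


Let X = Σ_S X_S over the C(33, 7) = 4272048 subsets S of size 7, where X_S = 1 if the K_7 on S is monochromatic.
For a fixed S, the K_7 on S has C(7, 2) = 21 edges. P[all 21 edges red] = (1/2)^21, and likewise for blue, so P[monochromatic] = 2·(1/2)^21 = 2^{1 − 21} = 1/1048576.
By linearity of expectation: E[X] = C(33, 7) · 2^{1 − 21} = 4272048 · 1/1048576 = 267003/65536.
Numerically: E[X] ≈ 4.074.

E[X] = C(33,7)·2^(1−C(7,2)) = 267003/65536 ≈ 4.074.


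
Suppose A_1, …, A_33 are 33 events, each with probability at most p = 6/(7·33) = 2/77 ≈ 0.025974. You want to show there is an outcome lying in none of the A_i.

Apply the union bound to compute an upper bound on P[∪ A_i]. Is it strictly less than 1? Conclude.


Union bound: P[∪_{i=1}^{33} A_i] ≤ Σ_i P[A_i] ≤ 33·p = 33·(2/77) = 6/7.
Numerically: 6/7 ≈ 0.857143.
Is 6/7 < 1? YES.
Since P[∪ A_i] ≤ 6/7 < 1, the complement has P[∩ A_i^c] ≥ 1 − 6/7 = 1/7 > 0, so some outcome avoids every A_i.

33·p = 6/7 ≈ 0.857143; existence CERTIFIED by the union bound.


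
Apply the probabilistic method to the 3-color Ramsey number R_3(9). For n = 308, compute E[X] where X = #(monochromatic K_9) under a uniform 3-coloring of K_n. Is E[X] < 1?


E[X] = C(308, 9) · 3^{1 − 36} = 61088326838816200 · 3^{−35} = 61088326838816200/50031545098999707.
As a reduced fraction: E[X] = 61088326838816200/50031545098999707 ≈ 1.2209962.
Is E[X] < 1? NO.
Since E[X] ≥ 1, the first-moment bound is inconclusive at n = 308; it does NOT by itself certify R_3(9) > 308.

E[X] = 61088326838816200/50031545098999707 ≈ 1.2209962; E[X] ≥ 1; first-moment method inconclusive here.


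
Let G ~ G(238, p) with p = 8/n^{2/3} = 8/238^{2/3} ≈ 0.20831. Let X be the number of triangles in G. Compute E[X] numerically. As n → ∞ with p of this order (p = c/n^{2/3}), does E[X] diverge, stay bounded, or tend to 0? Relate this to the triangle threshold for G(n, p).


Number of potential triangles: C(238, 3) = 2218636.
Each occurs with probability p³ ≈ (0.20831)³ ≈ 9.0389097e-03.
By linearity: E[X] = C(238, 3)·p³ ≈ 2218636 · 9.0389097e-03 ≈ 20054.05042.
Since α = 2/3 < 1, p = c/n^{2/3} ≫ 1/n is above the triangle threshold p ~ 1/n. Asymptotically E[X] ~ (c³/6)·n^{3(1−α)} = (8³/6)·n^{1} → ∞; triangles are abundant w.h.p.

E[X] ≈ 20054.05042; in regime p = Θ(1/n^{2/3}) E[X] diverges (above the triangle threshold p ~ 1/n).


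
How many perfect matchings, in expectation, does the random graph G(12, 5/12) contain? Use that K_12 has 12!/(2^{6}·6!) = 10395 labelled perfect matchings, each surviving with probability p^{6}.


K_12 has 12!/(2^{6}·6!) = 10395 labelled perfect matchings.
For each such perfect matching H, let X_H = 1 if all 6 edges of H are present in G. Then P[X_H = 1] = p^{6} = (5/12)^{6} = 15625/2985984.
Summing the indicators: E[X] = Σ_H E[X_H] = 10395 · p^{6} = 10395 · 15625/2985984 = 6015625/110592.
Numerically: E[X] ≈ 54.39.

E[X] = 10395 · (5/12)^{6} = 6015625/110592 ≈ 54.39.


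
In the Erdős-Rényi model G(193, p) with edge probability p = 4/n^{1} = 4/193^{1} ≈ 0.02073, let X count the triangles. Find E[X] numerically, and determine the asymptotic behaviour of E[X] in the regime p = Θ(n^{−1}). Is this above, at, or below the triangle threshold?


Number of potential triangles: C(193, 3) = 1179616.
Each occurs with probability p³ ≈ (0.02073)³ ≈ 8.902419e-06.
By linearity: E[X] = C(193, 3)·p³ ≈ 1179616 · 8.902419e-06 ≈ 10.5014.
Here α = 1, so p = 4/n is exactly at the triangle threshold p ~ 1/n. Asymptotically E[X] → c³/6 = 4³/6 = 32/3 ≈ 10.6667, a bounded constant. In this regime the triangle count is asymptotically Poisson(c³/6).

E[X] ≈ 10.5014; in regime p = Θ(1/n^{1}) E[X] stays bounded (at the triangle threshold p ~ 1/n).


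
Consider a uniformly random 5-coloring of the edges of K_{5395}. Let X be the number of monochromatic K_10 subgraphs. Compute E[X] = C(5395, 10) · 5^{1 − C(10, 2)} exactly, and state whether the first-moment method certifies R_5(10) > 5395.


E[X] = C(5395, 10) · 5^{1 − 45} = 5708563736675616143322765475706 · 5^{−44} = 5708563736675616143322765475706/5684341886080801486968994140625.
As a reduced fraction: E[X] = 5708563736675616143322765475706/5684341886080801486968994140625 ≈ 1.004.
Is E[X] < 1? NO.
Since E[X] ≥ 1, the first-moment bound is inconclusive at n = 5395; it does NOT by itself certify R_5(10) > 5395.

E[X] = 5708563736675616143322765475706/5684341886080801486968994140625 ≈ 1.004; E[X] ≥ 1; first-moment method inconclusive here.


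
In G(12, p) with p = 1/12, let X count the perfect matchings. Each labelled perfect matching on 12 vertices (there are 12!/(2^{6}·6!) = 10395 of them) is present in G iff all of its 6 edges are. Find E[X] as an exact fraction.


K_12 has 12!/(2^{6}·6!) = 10395 labelled perfect matchings.
For each such perfect matching H, let X_H = 1 if all 6 edges of H are present in G. Then P[X_H = 1] = p^{6} = (1/12)^{6} = 1/2985984.
Summing the indicators: E[X] = Σ_H E[X_H] = 10395 · p^{6} = 10395 · 1/2985984 = 385/110592.
Numerically: E[X] ≈ 0.003481.

E[X] = 10395 · (1/12)^{6} = 385/110592 ≈ 0.003481.


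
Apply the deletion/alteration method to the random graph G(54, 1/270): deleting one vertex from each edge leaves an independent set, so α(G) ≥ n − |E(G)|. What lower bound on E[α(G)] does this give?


E[|E(G)|] = C(54, 2)·p = 1431 · (1/270) = 53/10.
E[α(G)] ≥ n − E[|E(G)|] = 54 − 53/10 = 487/10.
Numerically: ≈ 48.70000.
(This is only a lower bound; the true E[α(G)] may be larger.)

E[α(G)] ≥ 487/10 ≈ 48.70000.


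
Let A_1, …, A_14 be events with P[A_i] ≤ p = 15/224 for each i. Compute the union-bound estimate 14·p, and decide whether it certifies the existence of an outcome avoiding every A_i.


Union bound: P[∪_{i=1}^{14} A_i] ≤ Σ_i P[A_i] ≤ 14·p = 14·(15/224) = 15/16.
Numerically: 15/16 ≈ 0.9375000.
Is 15/16 < 1? YES.
Since P[∪ A_i] ≤ 15/16 < 1, the complement has P[∩ A_i^c] ≥ 1 − 15/16 = 1/16 > 0, so some outcome avoids every A_i.

14·p = 15/16 ≈ 0.9375000; existence CERTIFIED by the union bound.


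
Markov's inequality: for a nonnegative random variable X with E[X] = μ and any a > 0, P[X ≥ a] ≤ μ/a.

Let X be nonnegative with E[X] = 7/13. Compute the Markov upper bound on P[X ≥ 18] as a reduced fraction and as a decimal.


μ = E[X] = 7/13, a = 18.
Markov: P[X ≥ 18] ≤ μ/a = (7/13)/18 = 7/234.
Numerically: ≈ 0.030.
(Since a = 18 > μ = 0.538, the bound 7/234 is < 1 and informative.)

P[X ≥ 18] ≤ 7/234 ≈ 0.030.


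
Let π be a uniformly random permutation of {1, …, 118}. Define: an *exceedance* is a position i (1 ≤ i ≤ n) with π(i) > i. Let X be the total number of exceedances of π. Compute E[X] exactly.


Write X = Σ_{i=1}^{118} X_i, where X_i = 1_{π(i) > i}.
For each fixed i, π(i) is uniform over {1, …, 118} (marginal of a uniform permutation), so P[π(i) > i] = (n − i)/n. Summing: Σ_{i=1}^{118} (n − i)/n = (0 + 1 + … + 117)/118 = 118(118 − 1)/(2·118) = (118 − 1)/2.
Hence E[X] = Σ_{i=1}^{118} (118 − i)/118 = 117/2 ≈ 58.5000.

E[X] = 117/2 = 58.5000.


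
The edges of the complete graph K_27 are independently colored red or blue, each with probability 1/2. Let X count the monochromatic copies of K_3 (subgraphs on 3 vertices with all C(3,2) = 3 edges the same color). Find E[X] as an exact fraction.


Let X = Σ_S X_S over the C(27, 3) = 2925 subsets S of size 3, where X_S = 1 if the K_3 on S is monochromatic.
For a fixed S, the K_3 on S has C(3, 2) = 3 edges. P[all 3 edges red] = (1/2)^3, and likewise for blue, so P[monochromatic] = 2·(1/2)^3 = 2^{1 − 3} = 1/4.
By linearity of expectation: E[X] = C(27, 3) · 2^{1 − 3} = 2925 · 1/4 = 2925/4.
Numerically: E[X] ≈ 731.250000.

E[X] = C(27,3)·2^(1−C(3,2)) = 2925/4 ≈ 731.250000.


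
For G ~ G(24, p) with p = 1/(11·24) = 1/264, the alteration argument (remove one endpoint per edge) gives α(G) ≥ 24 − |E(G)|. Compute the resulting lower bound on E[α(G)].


E[|E(G)|] = C(24, 2)·p = 276 · (1/264) = 23/22.
E[α(G)] ≥ n − E[|E(G)|] = 24 − 23/22 = 505/22.
Numerically: ≈ 22.9545.
(This is only a lower bound; the true E[α(G)] may be larger.)

E[α(G)] ≥ 505/22 ≈ 22.9545.


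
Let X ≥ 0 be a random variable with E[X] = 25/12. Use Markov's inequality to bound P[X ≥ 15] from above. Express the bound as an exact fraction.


μ = E[X] = 25/12, a = 15.
Markov: P[X ≥ 15] ≤ μ/a = (25/12)/15 = 5/36.
Numerically: ≈ 0.1389.
(Since a = 15 > μ = 2.0833, the bound 5/36 is < 1 and informative.)

P[X ≥ 15] ≤ 5/36 ≈ 0.1389.


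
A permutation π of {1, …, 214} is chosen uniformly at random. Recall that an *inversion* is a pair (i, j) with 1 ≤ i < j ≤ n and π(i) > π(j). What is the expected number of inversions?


Write X = Σ X_I over the C(214, 2) = 22791 pairs i < j, with X_I the indicator of one inversion.
There are 22791 indicators.
For each fixed pair i < j, the values π(i) and π(j) are two distinct elements of {1, …, 214} in uniformly random order; by symmetry P[π(i) > π(j)] = 1/2.
By linearity: E[X] = 22791 · (1/2) = C(214, 2) · (1/2) = 22791/2 = 22791/2 ≈ 11395.50000.

E[X] = 22791/2 = 11395.50000.


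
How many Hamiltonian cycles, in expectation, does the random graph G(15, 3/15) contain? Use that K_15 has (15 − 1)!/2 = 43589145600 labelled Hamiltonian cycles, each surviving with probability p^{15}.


K_15 has (15 − 1)!/2 = 43589145600 labelled Hamiltonian cycles.
For each such Hamiltonian cycle H, let X_H = 1 if all 15 edges of H are present in G. Then P[X_H = 1] = p^{15} = (1/5)^{15} = 1/30517578125.
By linearity of expectation: E[X] = Σ_H E[X_H] = 43589145600 · p^{15} = 43589145600 · 1/30517578125 = 1743565824/1220703125.
Numerically: E[X] ≈ 1.43.

E[X] = 43589145600 · (1/5)^{15} = 1743565824/1220703125 ≈ 1.43.


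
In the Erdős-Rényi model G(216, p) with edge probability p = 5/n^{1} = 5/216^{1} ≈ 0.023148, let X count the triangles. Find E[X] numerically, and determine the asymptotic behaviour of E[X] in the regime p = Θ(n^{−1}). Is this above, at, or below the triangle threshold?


Number of potential triangles: C(216, 3) = 1656360.
Each occurs with probability p³ ≈ (0.023148)³ ≈ 1.2403629e-05.
By linearity: E[X] = C(216, 3)·p³ ≈ 1656360 · 1.2403629e-05 ≈ 20.54487.
Here α = 1, so p = 5/n is exactly at the triangle threshold p ~ 1/n. Asymptotically E[X] → c³/6 = 5³/6 = 125/6 ≈ 20.83333, a bounded constant. In this regime the triangle count is asymptotically Poisson(c³/6).

E[X] ≈ 20.54487; in regime p = Θ(1/n^{1}) E[X] stays bounded (at the triangle threshold p ~ 1/n).


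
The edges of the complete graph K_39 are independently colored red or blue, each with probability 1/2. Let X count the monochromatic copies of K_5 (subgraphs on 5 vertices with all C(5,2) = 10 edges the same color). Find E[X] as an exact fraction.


Let X = Σ_S X_S over the C(39, 5) = 575757 subsets S of size 5, where X_S = 1 if the K_5 on S is monochromatic.
For a fixed S, the K_5 on S has C(5, 2) = 10 edges. P[all 10 edges red] = (1/2)^10, and likewise for blue, so P[monochromatic] = 2·(1/2)^10 = 2^{1 − 10} = 1/512.
Summing: E[X] = C(39, 5) · 2^{1 − 10} = 575757 · 1/512 = 575757/512.
Numerically: E[X] ≈ 1124.525.

E[X] = C(39,5)·2^(1−C(5,2)) = 575757/512 ≈ 1124.525.


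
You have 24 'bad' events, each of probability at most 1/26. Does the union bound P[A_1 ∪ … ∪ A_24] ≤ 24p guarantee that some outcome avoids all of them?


Union bound: P[∪_{i=1}^{24} A_i] ≤ Σ_i P[A_i] ≤ 24·p = 24·(1/26) = 12/13.
Numerically: 12/13 ≈ 0.923077.
Is 12/13 < 1? YES.
Since P[∪ A_i] ≤ 12/13 < 1, the complement has P[∩ A_i^c] ≥ 1 − 12/13 = 1/13 > 0, so some outcome avoids every A_i.

24·p = 12/13 ≈ 0.923077; existence CERTIFIED by the union bound.


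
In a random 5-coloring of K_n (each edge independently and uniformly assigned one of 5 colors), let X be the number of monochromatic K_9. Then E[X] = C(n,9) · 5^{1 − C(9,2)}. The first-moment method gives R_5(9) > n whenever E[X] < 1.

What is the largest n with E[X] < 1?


We need C(n, 9) · 5^{1 − 36} < 1, i.e. C(n, 9) < 5^{36 − 1} = 2910383045673370361328125.
Check values of n near the boundary:
  n = 2165: C(2165, 9) = 2832220612024886803272630; 2832220612024886803272630 < 2910383045673370361328125? YES
  n = 2166: C(2166, 9) = 2844037944203015677277940; 2844037944203015677277940 < 2910383045673370361328125? YES
  n = 2167: C(2167, 9) = 2855899084841489792706810; 2855899084841489792706810 < 2910383045673370361328125? YES
  n = 2168: C(2168, 9) = 2867804175977929537095120; 2867804175977929537095120 < 2910383045673370361328125? YES
  n = 2169: C(2169, 9) = 2879753360044504243499683; 2879753360044504243499683 < 2910383045673370361328125? YES
  n = 2170: C(2170, 9) = 2891746779868845075610510; 2891746779868845075610510 < 2910383045673370361328125? YES
  n = 2171: C(2171, 9) = 2903784578674959601827205; 2903784578674959601827205 < 2910383045673370361328125? YES
  n = 2172: C(2172, 9) = 2915866900084148060642020; 2915866900084148060642020 < 2910383045673370361328125? NO
The largest n with C(n, 9) < 2910383045673370361328125 is n = 2171 (where E[X] = 580756915734991920365441/582076609134674072265625 ≈ 0.9977). Hence R_5(9) > 2171, i.e. R_5(9) ≥ 2172.

Largest n = 2171; hence R_5(9) > 2171.


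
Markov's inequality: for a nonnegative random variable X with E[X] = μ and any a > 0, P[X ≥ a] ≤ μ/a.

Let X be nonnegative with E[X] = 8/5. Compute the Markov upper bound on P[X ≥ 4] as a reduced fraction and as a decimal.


μ = E[X] = 8/5, a = 4.
Markov: P[X ≥ 4] ≤ μ/a = (8/5)/4 = 2/5.
Numerically: ≈ 0.4000.
(Since a = 4 > μ = 1.6000, the bound 2/5 is < 1 and informative.)

P[X ≥ 4] ≤ 2/5 ≈ 0.4000.


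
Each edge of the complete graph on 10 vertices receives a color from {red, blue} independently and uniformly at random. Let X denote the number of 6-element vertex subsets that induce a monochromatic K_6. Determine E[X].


Let X = Σ_S X_S over the C(10, 6) = 210 subsets S of size 6, where X_S = 1 if the K_6 on S is monochromatic.
For a fixed S, the K_6 on S has C(6, 2) = 15 edges. P[all 15 edges red] = (1/2)^15, and likewise for blue, so P[monochromatic] = 2·(1/2)^15 = 2^{1 − 15} = 1/16384.
By linearity: E[X] = C(10, 6) · 2^{1 − 15} = 210 · 1/16384 = 105/8192.
Numerically: E[X] ≈ 0.012817.

E[X] = C(10,6)·2^(1−C(6,2)) = 105/8192 ≈ 0.012817.


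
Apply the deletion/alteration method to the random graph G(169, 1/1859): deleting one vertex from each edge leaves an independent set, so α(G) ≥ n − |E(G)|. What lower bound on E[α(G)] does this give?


E[|E(G)|] = C(169, 2)·p = 14196 · (1/1859) = 84/11.
E[α(G)] ≥ n − E[|E(G)|] = 169 − 84/11 = 1775/11.
Numerically: ≈ 161.363636.
(This is only a lower bound; the true E[α(G)] may be larger.)

E[α(G)] ≥ 1775/11 ≈ 161.363636.


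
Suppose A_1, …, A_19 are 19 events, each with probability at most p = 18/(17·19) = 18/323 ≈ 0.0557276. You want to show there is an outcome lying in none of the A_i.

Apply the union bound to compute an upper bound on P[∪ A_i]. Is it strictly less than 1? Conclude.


Union bound: P[∪_{i=1}^{19} A_i] ≤ Σ_i P[A_i] ≤ 19·p = 19·(18/323) = 18/17.
Numerically: 18/17 ≈ 1.0588235.
Is 18/17 < 1? NO.
Since the bound 18/17 is ≥ 1, the union bound is uninformative here; it does NOT by itself certify existence.

19·p = 18/17 ≈ 1.0588235; existence NOT certified by the union bound.


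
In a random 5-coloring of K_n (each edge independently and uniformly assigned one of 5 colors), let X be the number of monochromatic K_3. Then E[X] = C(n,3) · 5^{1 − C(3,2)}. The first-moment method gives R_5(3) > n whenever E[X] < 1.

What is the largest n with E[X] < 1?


We need C(n, 3) · 5^{1 − 3} < 1, i.e. C(n, 3) < 5^{3 − 1} = 25.
Check values of n near the boundary:
  n = 5: C(5, 3) = 10; 10 < 25? YES
  n = 6: C(6, 3) = 20; 20 < 25? YES
  n = 7: C(7, 3) = 35; 35 < 25? NO
  n = 8: C(8, 3) = 56; 56 < 25? NO
  n = 9: C(9, 3) = 84; 84 < 25? NO
The largest n with C(n, 3) < 25 is n = 6 (where E[X] = 4/5 ≈ 0.800). Hence R_5(3) > 6, i.e. R_5(3) ≥ 7.

Largest n = 6; hence R_5(3) > 6.
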